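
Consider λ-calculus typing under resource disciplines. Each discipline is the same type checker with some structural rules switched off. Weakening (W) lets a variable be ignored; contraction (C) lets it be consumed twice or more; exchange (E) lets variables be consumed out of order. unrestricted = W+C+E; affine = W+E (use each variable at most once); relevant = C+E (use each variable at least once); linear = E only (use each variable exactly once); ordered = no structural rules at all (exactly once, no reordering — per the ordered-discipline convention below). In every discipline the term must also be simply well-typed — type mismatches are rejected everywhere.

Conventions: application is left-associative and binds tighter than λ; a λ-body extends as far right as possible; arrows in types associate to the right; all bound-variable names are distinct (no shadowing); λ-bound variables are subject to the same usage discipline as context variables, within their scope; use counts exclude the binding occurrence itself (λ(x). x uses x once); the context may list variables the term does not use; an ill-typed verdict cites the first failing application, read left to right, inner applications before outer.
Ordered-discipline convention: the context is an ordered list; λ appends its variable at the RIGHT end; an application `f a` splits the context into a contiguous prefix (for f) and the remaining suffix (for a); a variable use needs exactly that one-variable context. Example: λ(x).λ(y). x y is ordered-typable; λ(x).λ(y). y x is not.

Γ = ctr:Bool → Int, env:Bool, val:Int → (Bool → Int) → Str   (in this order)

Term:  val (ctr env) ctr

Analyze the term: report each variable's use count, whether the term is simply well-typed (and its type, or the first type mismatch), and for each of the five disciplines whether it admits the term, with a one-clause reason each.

use counts: ctr=2, env=1, val=1
order of uses: val, ctr, env, ctr
typing: well-typed at Str
ordered ✗ (uses contraction: ctr ×2)
linear ✗ (uses contraction: ctr ×2)
affine ✗ (uses contraction: ctr ×2)
relevant ✓ (none of ctr, env, val goes unused)
unrestricted ✓ (type-checks (Str) and nothing is barred)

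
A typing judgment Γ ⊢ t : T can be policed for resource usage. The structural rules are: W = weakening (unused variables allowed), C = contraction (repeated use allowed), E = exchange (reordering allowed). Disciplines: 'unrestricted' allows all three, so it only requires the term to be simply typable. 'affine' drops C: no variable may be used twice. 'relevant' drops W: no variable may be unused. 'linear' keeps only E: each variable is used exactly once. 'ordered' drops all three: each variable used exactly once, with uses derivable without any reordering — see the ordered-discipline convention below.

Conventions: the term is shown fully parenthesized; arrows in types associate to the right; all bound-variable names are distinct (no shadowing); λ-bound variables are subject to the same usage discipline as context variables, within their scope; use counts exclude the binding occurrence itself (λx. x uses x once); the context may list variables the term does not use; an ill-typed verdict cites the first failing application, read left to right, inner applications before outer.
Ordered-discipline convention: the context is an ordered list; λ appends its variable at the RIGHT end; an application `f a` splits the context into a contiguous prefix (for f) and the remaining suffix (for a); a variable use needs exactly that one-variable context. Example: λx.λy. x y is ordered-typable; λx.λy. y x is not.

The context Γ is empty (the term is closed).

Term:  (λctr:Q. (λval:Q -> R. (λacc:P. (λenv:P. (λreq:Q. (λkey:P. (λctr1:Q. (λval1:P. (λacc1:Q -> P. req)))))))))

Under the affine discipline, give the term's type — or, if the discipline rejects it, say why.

term : Q -> (Q -> R) -> P -> P -> Q -> P -> Q -> P -> (Q -> P) -> Q
use counts: ctr [bound]: 0×; val [bound]: 0×; acc [bound]: 0×; env [bound]: 0×; req [bound]: 1×; key [bound]: 0×; ctr1 [bound]: 0×; val1 [bound]: 0×; acc1 [bound]: 0×
left-to-right use order: req
typing: the term checks, with type Q -> (Q -> R) -> P -> P -> Q -> P -> Q -> P -> (Q -> P) -> Q
all disciplines: ordered ✗; linear ✗; affine ✓; relevant ✗; unrestricted ✓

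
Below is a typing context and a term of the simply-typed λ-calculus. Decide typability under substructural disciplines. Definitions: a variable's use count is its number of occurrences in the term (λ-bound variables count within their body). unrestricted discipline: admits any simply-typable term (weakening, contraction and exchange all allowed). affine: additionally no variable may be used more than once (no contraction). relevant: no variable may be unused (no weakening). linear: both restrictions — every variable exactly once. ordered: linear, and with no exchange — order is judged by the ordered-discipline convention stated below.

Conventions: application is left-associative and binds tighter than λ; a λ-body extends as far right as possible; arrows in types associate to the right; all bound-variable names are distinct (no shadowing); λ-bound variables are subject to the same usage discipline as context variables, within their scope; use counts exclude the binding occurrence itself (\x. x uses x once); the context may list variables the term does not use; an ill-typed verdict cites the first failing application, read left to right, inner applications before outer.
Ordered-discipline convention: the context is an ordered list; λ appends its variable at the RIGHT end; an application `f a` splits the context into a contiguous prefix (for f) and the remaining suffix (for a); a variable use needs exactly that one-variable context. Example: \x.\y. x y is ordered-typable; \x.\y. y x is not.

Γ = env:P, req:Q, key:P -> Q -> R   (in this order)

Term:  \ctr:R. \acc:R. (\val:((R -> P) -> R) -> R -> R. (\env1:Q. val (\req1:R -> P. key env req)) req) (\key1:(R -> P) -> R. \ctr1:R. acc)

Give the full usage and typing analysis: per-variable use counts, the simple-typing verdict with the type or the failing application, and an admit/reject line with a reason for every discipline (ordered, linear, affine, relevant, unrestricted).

usage: env ×1, req ×2, key ×1, ctr (bound) ×0, acc (bound) ×1, val (bound) ×1, env1 (bound) ×0, req1 (bound) ×0, key1 (bound) ×0, ctr1 (bound) ×0
left-to-right use order: val, key, env, req, req, acc
typing: well-typed at R -> R -> R -> R
ordered: ✗ — repeated use of req ×2; ctr, env1, req1, key1, ctr1 never used (weakening)
linear: ✗ — repeated use of req ×2; ctr, env1, req1, key1, ctr1 never used (weakening)
affine: ✗ — repeated use of req ×2
relevant: ✗ — ctr, env1, req1, key1, ctr1 never used (weakening)
unrestricted: ✓ — well-typed at R -> R -> R -> R; no restrictions here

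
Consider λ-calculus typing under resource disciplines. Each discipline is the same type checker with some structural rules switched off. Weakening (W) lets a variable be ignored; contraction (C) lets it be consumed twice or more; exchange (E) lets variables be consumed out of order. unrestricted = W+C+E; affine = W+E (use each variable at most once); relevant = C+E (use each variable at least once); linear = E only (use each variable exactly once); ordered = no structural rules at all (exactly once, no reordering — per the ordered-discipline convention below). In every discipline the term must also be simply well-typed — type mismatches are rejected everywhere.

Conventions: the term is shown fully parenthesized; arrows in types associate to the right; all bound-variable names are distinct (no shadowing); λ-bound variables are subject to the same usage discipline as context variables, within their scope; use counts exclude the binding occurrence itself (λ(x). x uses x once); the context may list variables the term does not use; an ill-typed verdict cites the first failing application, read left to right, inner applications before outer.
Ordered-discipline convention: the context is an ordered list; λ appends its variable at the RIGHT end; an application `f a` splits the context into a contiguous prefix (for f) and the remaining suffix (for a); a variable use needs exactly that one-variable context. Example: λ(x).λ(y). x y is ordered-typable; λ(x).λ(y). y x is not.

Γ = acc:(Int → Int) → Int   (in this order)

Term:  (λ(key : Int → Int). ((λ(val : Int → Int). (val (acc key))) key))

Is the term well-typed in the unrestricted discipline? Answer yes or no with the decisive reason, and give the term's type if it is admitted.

yes — type-checks ((Int → Int) → Int) and nothing is barred; term : (Int → Int) → Int
usage: acc ×1; key (bound) ×2; val (bound) ×1
order of uses: val, acc, key, key
typing: well-typed — term : (Int → Int) → Int
all disciplines: ordered ✗ · linear ✗ · affine ✗ · relevant ✓ · unrestricted ✓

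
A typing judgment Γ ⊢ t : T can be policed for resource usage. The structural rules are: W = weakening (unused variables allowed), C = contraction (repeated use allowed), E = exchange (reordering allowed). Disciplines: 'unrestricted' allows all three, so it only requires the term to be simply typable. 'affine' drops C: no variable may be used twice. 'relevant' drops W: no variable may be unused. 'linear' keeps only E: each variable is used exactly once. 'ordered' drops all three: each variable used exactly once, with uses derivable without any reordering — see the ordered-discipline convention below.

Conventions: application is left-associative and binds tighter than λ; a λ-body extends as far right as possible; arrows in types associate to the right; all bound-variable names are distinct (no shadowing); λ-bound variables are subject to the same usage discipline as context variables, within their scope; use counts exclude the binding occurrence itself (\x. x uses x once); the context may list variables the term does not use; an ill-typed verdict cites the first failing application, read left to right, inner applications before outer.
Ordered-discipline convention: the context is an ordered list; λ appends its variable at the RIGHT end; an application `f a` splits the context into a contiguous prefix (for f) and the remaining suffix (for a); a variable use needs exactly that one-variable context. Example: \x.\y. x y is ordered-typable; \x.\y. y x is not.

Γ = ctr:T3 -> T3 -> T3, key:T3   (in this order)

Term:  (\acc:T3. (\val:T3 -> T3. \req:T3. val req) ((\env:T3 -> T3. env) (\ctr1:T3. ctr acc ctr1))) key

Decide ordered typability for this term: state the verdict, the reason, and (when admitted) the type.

yes — ctr, key, acc, val, req, env, ctr1: once each, no exchange needed; term : T3 -> T3
usage: ctr=1, key=1, acc (λ-bound)=1, val (λ-bound)=1, req (λ-bound)=1, env (λ-bound)=1, ctr1 (λ-bound)=1
left-to-right use order: val, req, env, ctr, acc, ctr1, key
typing: ✓ — T3 -> T3
across the five disciplines: ordered ✓; linear ✓; affine ✓; relevant ✓; unrestricted ✓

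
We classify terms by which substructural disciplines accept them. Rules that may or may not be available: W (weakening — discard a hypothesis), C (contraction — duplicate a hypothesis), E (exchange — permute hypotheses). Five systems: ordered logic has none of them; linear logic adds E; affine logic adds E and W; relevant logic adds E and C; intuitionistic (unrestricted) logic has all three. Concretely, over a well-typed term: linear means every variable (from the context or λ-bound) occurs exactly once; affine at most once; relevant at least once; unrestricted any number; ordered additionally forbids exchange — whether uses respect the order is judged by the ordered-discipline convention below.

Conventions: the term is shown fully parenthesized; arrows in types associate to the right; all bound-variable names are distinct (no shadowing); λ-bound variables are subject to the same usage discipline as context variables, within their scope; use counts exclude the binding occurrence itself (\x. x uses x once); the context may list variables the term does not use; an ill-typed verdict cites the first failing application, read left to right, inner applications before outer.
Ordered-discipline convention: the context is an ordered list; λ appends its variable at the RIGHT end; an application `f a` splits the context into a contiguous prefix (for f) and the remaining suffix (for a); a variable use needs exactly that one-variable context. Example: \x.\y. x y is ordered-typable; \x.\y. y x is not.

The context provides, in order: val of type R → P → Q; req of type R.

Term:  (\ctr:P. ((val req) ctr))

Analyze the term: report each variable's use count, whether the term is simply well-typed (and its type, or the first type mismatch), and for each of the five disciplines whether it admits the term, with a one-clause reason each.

variable uses: val: 1×; req: 1×; ctr (bound): 1×
use order (left to right): val, req, ctr
typing: well-typed — term : P → Q
ordered ✓ (val, req, ctr: once each, no exchange needed)
linear ✓ (single use per variable (val, req, ctr))
affine ✓ (at most one use each (val, req, ctr))
relevant ✓ (at least one use each (val, req, ctr))
unrestricted ✓ (typability at P → Q is all that's needed)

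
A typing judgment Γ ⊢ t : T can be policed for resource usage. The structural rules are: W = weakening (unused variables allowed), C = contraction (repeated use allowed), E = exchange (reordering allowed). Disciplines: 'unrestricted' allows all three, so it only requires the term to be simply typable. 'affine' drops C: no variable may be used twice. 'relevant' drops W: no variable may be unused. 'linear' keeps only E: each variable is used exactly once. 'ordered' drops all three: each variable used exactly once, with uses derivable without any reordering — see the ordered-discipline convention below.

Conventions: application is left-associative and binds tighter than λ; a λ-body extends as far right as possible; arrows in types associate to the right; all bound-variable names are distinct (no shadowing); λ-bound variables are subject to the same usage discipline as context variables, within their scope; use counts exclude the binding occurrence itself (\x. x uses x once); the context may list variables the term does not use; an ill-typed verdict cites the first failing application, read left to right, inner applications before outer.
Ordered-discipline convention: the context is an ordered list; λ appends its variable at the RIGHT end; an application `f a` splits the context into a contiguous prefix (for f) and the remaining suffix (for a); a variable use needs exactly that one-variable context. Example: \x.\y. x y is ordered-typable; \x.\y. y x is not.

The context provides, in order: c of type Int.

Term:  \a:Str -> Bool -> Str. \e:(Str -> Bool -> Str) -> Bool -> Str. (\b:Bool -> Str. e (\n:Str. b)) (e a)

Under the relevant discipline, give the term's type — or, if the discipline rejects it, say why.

not well-typed under relevant — unused: c, n — weakening required
use counts: c=0, a [bound]=1, e [bound]=2, b [bound]=1, n [bound]=0
left-to-right use order: e, b, e, a
typing: well-typed at (Str -> Bool -> Str) -> ((Str -> Bool -> Str) -> Bool -> Str) -> Bool -> Str
across the five disciplines: ordered ✗ | linear ✗ | affine ✗ | relevant ✗ | unrestricted ✓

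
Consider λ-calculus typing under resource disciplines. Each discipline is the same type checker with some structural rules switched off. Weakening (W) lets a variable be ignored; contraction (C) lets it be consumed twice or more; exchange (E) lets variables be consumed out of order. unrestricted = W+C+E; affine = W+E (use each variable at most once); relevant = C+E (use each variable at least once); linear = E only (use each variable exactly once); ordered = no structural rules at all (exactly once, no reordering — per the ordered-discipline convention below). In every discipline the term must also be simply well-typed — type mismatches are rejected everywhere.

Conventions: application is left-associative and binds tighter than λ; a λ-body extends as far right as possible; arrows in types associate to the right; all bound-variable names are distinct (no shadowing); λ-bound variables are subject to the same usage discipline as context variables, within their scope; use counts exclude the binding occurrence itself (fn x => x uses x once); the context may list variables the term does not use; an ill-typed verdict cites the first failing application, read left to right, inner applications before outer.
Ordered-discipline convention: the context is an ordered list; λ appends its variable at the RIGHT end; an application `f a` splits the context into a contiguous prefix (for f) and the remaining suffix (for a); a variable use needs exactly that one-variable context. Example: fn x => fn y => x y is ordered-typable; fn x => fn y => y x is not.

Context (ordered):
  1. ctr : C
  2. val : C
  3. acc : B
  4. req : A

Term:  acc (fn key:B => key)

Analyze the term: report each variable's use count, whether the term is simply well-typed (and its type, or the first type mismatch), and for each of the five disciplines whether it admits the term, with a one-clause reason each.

variable uses: ctr=0; val=0; acc=1; req=0; key [bound]=1
use order (left to right): acc, key
typing: ill-typed: applying a non-function (B)
ordered: ✗, a type mismatch blocks all five
linear: ✗, the type mismatch rejects it
affine: ✗, not simply typable
relevant: ✗, fails simple typing
unrestricted: ✗, a type mismatch blocks all five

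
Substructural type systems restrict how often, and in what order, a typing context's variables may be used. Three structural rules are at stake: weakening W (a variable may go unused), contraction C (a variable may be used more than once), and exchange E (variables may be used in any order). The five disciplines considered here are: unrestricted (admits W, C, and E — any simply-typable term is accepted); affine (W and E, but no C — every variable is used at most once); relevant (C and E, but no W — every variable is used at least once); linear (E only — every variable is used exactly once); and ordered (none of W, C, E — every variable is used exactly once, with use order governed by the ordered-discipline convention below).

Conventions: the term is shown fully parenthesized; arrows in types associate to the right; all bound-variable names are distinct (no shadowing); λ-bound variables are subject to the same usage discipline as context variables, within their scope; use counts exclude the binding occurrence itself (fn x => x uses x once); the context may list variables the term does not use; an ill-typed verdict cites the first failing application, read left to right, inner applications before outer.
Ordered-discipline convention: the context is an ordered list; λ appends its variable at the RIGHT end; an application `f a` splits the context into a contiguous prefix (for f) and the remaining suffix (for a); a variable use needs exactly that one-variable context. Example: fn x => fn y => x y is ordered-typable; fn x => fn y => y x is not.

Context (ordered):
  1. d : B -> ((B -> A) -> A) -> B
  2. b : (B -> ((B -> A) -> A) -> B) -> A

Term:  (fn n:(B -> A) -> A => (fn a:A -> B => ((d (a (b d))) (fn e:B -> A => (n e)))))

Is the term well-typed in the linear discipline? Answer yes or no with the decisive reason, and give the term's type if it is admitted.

no — d ×2 used more than once (contraction)
variable uses: d: 2×; b: 1×; n (λ-bound): 1×; a (λ-bound): 1×; e (λ-bound): 1×
uses in reading order: d, a, b, d, n, e
typing: ✓ — ((B -> A) -> A) -> (A -> B) -> B
per-discipline verdicts: ordered ✗; linear ✗; affine ✗; relevant ✓; unrestricted ✓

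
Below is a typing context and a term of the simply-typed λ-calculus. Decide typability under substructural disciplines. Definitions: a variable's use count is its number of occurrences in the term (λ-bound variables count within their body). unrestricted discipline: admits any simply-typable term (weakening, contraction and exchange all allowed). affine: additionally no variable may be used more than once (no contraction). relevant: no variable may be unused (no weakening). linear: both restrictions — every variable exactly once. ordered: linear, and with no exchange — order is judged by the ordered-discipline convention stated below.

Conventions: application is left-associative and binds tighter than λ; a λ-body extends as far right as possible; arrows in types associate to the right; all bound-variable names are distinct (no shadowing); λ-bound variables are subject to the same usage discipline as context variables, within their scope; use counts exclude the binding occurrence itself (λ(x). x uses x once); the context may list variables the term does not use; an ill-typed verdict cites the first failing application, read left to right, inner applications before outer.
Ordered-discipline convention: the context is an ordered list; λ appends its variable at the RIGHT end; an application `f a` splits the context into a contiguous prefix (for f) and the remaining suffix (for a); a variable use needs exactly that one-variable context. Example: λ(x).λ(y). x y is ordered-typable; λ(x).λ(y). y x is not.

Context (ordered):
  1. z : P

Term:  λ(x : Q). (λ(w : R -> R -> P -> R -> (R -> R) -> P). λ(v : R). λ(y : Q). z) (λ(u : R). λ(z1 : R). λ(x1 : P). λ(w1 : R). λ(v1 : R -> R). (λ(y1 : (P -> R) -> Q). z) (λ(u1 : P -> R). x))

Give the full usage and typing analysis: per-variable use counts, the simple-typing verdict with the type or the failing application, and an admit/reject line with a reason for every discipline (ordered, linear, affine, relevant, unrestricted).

counts: z: 2, x (λ-bound): 1, w (λ-bound): 0, v (λ-bound): 0, y (λ-bound): 0, u (λ-bound): 0, z1 (λ-bound): 0, x1 (λ-bound): 0, w1 (λ-bound): 0, v1 (λ-bound): 0, y1 (λ-bound): 0, u1 (λ-bound): 0
left-to-right use order: z, z, x
typing: well-typed — term : Q -> R -> Q -> P
ordered: ✗, z ×2 used more than once (contraction); unused: w, v, y, u, z1, x1, w1, v1, y1, u1 — weakening required
linear: ✗, z ×2 used more than once (contraction); unused: w, v, y, u, z1, x1, w1, v1, y1, u1 — weakening required
affine: ✗, z ×2 used more than once (contraction)
relevant: ✗, unused: w, v, y, u, z1, x1, w1, v1, y1, u1 — weakening required
unrestricted: ✓, type-checks (Q -> R -> Q -> P) and nothing is barred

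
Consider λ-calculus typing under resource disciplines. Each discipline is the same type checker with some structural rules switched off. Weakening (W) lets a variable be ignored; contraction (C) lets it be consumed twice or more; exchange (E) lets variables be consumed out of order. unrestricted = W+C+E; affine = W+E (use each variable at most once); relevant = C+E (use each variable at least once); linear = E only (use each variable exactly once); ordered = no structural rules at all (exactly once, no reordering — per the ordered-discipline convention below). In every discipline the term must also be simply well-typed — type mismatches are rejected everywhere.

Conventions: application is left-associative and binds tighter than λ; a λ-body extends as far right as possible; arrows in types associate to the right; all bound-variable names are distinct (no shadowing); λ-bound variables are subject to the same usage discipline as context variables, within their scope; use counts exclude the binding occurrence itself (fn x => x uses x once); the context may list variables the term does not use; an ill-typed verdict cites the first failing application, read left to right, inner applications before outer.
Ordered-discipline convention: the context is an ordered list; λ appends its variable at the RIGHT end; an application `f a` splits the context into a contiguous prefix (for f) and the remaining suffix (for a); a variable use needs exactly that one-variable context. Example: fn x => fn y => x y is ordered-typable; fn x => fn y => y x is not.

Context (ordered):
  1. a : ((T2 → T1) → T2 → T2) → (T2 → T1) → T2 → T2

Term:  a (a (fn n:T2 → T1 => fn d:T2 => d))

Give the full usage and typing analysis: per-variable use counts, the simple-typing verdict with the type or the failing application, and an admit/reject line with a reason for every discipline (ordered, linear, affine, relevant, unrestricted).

usage: a: 2×, n (bound): 0×, d (bound): 1×
use order (left to right): a, a, d
typing: well-typed at (T2 → T1) → T2 → T2
ordered: ✗ — a ×2 used more than once (contraction); unused: n — weakening required
linear: ✗ — a ×2 used more than once (contraction); unused: n — weakening required
affine: ✗ — a ×2 used more than once (contraction)
relevant: ✗ — unused: n — weakening required
unrestricted: ✓ — well-typed at (T2 → T1) → T2 → T2; no restrictions here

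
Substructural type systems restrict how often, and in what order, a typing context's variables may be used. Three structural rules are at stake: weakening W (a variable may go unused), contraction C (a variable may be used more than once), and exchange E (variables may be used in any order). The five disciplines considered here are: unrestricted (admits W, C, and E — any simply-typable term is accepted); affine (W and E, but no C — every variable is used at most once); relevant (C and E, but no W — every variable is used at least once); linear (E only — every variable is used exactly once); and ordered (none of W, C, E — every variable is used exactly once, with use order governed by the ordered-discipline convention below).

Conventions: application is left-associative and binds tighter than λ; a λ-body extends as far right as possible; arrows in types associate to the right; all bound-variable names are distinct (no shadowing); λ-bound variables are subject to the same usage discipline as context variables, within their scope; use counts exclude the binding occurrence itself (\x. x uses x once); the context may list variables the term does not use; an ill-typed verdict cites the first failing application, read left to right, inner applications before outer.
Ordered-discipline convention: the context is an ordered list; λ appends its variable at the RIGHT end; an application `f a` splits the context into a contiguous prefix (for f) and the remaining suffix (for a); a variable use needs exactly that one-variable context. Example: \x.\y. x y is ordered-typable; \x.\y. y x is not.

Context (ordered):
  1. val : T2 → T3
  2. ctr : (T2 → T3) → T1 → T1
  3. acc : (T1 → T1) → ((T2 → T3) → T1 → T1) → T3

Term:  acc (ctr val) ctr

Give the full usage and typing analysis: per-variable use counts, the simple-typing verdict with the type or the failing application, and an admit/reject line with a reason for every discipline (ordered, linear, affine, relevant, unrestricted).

counts: val: 1; ctr: 2; acc: 1
use order (left to right): acc, ctr, val, ctr
typing: ✓ — T3
ordered: ✗ — needs contraction — ctr ×2
linear: ✗ — needs contraction — ctr ×2
affine: ✗ — needs contraction — ctr ×2
relevant: ✓ — at least one use each (val, ctr, acc)
unrestricted: ✓ — typability at T3 is all that's needed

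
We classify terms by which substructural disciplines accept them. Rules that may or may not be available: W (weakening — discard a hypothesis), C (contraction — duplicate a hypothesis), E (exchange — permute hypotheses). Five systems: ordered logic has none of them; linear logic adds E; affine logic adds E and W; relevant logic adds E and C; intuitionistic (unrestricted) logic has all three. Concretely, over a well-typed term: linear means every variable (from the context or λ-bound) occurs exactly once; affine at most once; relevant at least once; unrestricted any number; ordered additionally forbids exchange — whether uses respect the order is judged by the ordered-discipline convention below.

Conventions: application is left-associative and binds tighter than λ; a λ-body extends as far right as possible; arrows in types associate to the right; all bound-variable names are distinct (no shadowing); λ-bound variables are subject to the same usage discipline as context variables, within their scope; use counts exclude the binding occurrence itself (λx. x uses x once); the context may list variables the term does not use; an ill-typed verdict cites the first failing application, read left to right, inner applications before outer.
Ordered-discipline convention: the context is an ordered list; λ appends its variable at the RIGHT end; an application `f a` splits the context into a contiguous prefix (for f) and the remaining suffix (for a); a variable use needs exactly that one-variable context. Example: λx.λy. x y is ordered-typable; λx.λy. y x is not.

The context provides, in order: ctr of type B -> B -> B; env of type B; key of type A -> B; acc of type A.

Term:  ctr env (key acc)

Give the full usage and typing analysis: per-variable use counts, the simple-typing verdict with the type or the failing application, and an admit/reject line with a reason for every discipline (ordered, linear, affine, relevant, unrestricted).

usage: ctr: 1×, env: 1×, key: 1×, acc: 1×
uses in reading order: ctr, env, key, acc
typing: ✓ — B
ordered ✓ (one use each (ctr, env, key, acc); ordered split holds)
linear ✓ (each of ctr, env, key, acc used exactly once)
affine ✓ (ctr, env, key, acc: no repeats, contraction unneeded)
relevant ✓ (none of ctr, env, key, acc goes unused)
unrestricted ✓ (well-typed at B; no restrictions here)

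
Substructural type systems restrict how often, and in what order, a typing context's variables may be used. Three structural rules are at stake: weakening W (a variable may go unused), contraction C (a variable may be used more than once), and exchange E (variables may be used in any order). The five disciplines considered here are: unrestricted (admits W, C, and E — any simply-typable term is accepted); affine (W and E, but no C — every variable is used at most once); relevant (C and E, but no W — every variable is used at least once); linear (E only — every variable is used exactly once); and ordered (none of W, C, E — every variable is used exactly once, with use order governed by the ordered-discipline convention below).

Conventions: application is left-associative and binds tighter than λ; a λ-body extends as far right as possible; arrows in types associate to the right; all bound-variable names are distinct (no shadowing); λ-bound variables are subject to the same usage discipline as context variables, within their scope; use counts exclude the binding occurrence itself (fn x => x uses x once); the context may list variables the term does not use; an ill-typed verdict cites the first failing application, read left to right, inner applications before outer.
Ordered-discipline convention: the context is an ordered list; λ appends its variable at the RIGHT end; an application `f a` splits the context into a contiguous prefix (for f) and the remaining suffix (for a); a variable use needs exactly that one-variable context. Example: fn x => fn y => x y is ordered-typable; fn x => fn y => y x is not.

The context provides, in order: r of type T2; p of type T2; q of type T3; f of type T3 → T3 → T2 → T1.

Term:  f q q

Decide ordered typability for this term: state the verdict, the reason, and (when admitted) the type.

no — q ×2 used more than once (contraction); unused: r, p — weakening required
variable uses: r: 0, p: 0, q: 2, f: 1
uses in reading order: f, q, q
typing: the term checks, with type T2 → T1
across the five disciplines: ordered ✗ · linear ✗ · affine ✗ · relevant ✗ · unrestricted ✓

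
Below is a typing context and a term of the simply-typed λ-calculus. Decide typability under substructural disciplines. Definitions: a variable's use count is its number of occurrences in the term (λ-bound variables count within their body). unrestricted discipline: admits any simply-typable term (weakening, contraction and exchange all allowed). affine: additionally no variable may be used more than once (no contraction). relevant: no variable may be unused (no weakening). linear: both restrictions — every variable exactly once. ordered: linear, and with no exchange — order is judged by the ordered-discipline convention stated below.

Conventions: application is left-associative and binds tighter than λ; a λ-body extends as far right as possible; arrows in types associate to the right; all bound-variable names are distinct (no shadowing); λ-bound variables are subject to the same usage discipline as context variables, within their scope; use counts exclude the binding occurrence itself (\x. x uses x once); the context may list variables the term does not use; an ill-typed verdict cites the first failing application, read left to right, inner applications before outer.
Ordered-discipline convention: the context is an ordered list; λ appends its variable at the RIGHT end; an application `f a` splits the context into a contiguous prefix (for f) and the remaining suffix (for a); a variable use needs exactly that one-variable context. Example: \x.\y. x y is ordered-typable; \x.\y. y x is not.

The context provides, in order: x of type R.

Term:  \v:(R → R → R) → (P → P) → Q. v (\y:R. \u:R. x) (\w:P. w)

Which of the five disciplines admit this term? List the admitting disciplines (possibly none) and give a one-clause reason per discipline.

admitted by: affine, unrestricted
use counts: x: 1×; v (bound): 1×; y (bound): 0×; u (bound): 0×; w (bound): 1×
order of uses: v, x, w
typing: well-typed at ((R → R → R) → (P → P) → Q) → Q
ordered: ✗, unused: y, u — weakening required
linear: ✗, unused: y, u — weakening required
affine: ✓, x, v, y, u, w: no repeats, contraction unneeded
relevant: ✗, unused: y, u — weakening required
unrestricted: ✓, typability at ((R → R → R) → (P → P) → Q) → Q is all that's needed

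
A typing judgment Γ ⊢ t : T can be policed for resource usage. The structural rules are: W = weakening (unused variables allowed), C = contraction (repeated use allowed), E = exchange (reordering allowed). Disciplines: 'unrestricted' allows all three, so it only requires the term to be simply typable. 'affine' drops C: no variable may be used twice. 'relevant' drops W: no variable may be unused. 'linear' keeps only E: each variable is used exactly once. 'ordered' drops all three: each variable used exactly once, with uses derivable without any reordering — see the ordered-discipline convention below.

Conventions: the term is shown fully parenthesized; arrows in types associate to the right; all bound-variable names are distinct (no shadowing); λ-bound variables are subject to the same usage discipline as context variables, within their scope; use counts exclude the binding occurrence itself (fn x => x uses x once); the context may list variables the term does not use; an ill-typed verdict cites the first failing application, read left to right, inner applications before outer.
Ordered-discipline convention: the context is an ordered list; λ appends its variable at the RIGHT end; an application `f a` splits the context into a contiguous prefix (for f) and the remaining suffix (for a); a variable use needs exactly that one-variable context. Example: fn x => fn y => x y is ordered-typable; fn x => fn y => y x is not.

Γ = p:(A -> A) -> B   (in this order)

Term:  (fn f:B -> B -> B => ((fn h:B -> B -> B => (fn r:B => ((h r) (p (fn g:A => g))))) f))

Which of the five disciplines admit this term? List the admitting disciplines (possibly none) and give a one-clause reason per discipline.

accepted by: linear, affine, relevant, unrestricted
counts: p=1; f (bound)=1; h (bound)=1; r (bound)=1; g (bound)=1
left-to-right use order: h, r, p, g, f
typing: well-typed at (B -> B -> B) -> B -> B
ordered: ✗ — no ordered split (uses run h, r, p, g, f)
linear: ✓ — single use per variable (p, f, h, r, g)
affine: ✓ — at most one use each (p, f, h, r, g)
relevant: ✓ — p, f, h, r, g: all used, weakening unneeded
unrestricted: ✓ — simply typable at (B -> B -> B) -> B -> B; W, C, E all held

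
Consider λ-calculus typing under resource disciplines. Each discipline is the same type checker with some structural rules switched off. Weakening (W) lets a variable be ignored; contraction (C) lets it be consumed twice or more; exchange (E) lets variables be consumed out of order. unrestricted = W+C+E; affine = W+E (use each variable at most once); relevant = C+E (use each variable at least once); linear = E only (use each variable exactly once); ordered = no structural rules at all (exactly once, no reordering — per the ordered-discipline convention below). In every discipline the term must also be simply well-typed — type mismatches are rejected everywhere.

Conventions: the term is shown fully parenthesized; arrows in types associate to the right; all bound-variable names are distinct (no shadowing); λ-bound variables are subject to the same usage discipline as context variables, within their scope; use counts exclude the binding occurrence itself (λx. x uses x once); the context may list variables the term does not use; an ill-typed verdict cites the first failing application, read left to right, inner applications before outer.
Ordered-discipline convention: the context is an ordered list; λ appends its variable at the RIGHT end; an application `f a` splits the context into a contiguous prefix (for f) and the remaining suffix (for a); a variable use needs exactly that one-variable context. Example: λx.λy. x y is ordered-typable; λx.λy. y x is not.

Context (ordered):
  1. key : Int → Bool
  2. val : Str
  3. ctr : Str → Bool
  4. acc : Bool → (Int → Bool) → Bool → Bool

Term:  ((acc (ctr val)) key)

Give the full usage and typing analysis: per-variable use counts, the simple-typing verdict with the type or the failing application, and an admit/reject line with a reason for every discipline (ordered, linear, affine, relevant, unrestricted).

counts: key: 1; val: 1; ctr: 1; acc: 1
use order (left to right): acc, ctr, val, key
typing: well-typed at Bool → Bool
ordered: ✗, use order acc, ctr, val, key needs exchange
linear: ✓, exactly-once usage across key, val, ctr, acc
affine: ✓, no duplicate uses among key, val, ctr, acc
relevant: ✓, at least one use each (key, val, ctr, acc)
unrestricted: ✓, well-typed at Bool → Bool; no restrictions here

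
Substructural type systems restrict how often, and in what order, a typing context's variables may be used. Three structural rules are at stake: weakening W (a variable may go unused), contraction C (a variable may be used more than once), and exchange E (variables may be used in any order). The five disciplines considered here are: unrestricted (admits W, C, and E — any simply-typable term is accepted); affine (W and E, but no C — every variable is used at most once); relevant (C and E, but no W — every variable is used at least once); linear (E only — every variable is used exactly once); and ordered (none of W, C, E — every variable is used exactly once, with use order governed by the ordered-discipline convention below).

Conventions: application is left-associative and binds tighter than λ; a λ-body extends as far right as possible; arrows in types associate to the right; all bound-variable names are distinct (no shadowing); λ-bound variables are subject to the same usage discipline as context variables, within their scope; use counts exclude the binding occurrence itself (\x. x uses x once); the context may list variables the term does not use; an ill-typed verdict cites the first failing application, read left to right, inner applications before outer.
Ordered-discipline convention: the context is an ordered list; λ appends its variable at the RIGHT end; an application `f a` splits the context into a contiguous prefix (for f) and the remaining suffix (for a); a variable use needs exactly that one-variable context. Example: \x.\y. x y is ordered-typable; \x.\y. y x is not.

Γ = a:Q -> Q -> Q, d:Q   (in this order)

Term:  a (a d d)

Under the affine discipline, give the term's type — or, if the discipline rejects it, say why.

not well-typed under affine — needs contraction — a ×2, d ×2
variable uses: a: 2×; d: 2×
order of uses: a, a, d, d
typing: the term checks, with type Q -> Q
all disciplines: ordered ✗ · linear ✗ · affine ✗ · relevant ✓ · unrestricted ✓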